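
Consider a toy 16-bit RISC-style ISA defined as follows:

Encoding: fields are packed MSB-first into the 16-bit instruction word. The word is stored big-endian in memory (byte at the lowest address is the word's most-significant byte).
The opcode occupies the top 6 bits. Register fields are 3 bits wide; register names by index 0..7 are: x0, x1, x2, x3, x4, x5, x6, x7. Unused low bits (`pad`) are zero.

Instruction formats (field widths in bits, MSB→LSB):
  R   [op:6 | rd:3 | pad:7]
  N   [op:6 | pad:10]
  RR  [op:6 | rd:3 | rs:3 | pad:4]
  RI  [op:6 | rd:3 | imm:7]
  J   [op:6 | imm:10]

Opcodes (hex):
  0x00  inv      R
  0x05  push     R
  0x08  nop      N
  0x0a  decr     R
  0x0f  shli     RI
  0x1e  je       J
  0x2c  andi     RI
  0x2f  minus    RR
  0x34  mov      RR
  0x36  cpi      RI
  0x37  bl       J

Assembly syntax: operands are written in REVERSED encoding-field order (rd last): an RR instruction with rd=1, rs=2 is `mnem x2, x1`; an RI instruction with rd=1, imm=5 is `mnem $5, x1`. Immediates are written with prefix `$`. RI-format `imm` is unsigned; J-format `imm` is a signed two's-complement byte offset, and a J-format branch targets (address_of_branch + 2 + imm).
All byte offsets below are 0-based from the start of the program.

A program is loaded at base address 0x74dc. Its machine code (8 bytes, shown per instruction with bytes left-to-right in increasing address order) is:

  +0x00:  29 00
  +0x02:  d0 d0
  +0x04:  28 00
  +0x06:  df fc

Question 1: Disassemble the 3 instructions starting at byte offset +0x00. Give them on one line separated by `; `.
decr x2; mov x5, x1; decr x0

[00] 29 00 → 0x2900
  op=0x2900>>10=0xa ⇒ decr (R)
  [9:7] rd=2 = x2
[02] d0 d0 → 0xd0d0
  op=0xd0d0>>10=0x34 ⇒ mov (RR)
  [9:7] rd=1 = x1
  [6:4] rs=5 = x5
[04] 28 00 → 0x2800
  op=0x2800>>10=0xa ⇒ decr (R)
  [9:7] rd=0 = x0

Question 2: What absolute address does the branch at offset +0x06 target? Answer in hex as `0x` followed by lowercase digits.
@+06  big-endian(df fc) = 0xdffc
  op=0xdffc>>10=0x37 ⇒ bl (J)
  imm: (w>>0)&0x3ff=0x3fc (s10→-4) → $-4
  target = base 0x74dc + off 0x06 + 2 + imm -4 = 0x74e0

0x74e0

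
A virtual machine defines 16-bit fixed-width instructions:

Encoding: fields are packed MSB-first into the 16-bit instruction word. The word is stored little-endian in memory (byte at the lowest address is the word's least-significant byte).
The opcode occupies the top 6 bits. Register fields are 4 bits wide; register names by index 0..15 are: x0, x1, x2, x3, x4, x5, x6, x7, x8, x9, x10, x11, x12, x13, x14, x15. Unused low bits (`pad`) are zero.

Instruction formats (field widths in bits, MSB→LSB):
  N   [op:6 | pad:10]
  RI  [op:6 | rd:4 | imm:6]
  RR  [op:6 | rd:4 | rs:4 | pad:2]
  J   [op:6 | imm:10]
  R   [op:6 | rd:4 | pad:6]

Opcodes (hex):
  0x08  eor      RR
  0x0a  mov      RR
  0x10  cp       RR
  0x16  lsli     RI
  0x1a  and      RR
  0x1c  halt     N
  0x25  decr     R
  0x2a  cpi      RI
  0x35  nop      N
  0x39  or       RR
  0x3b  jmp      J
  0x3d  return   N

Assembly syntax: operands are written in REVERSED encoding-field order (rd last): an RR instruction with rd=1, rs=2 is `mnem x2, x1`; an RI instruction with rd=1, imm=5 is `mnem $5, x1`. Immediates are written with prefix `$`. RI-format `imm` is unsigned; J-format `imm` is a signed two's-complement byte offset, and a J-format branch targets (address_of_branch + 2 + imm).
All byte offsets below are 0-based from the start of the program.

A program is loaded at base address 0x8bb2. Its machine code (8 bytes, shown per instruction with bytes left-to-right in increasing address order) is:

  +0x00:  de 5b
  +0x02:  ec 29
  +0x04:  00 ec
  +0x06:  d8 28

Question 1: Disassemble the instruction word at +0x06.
off 0x06: read d8 28 as little → 0x28d8
  op=0x28d8>>10=0xa ⇒ mov (RR)
  rd: (w>>6)&0xf=0x3 → x3
  rs: (w>>2)&0xf=0x6 → x6

mov x6, x3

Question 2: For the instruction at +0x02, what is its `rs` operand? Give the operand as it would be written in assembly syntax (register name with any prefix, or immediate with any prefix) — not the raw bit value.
off 0x02: read ec 29 as little → 0x29ec
  top 6b → 0xa → mov [RR]
  [9:6] rd=7 = x7
  [5:2] rs=11 = x11

x11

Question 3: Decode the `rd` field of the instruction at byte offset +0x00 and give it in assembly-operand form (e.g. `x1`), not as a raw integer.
x15

[00] de 5b → 0x5bde
  top 6b → 0x16 → lsli [RI]
  [9:6] rd=15 = x15
  [5:0] imm=30 = $30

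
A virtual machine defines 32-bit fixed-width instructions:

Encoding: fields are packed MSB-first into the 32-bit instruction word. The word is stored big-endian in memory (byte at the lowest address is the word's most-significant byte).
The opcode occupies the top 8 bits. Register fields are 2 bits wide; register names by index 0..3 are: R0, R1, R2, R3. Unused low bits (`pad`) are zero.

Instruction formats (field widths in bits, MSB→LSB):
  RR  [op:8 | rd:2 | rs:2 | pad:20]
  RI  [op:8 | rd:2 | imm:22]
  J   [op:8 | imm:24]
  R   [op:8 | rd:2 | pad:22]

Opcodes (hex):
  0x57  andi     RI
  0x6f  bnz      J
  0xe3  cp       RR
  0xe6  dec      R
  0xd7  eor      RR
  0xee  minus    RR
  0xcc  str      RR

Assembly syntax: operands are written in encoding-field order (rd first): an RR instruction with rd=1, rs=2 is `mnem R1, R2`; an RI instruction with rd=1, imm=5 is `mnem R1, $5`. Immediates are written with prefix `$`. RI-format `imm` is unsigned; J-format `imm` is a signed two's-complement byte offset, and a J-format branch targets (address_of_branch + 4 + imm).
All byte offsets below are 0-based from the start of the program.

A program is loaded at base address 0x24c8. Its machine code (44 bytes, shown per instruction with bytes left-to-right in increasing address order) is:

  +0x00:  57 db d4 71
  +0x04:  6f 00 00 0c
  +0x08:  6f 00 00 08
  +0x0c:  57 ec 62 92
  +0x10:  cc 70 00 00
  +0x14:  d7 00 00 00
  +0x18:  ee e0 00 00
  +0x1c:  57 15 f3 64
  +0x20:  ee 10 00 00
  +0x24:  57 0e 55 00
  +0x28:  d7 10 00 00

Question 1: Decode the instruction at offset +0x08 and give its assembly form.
@+08  big-endian(6f 00 00 08) = 0x6f000008
  top 8b → 0x6f → bnz [J]
  imm: (w>>0)&0xffffff=0x8 → $8

bnz $8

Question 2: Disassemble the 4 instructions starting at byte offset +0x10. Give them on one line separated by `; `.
str R1, R3; eor R0, R0; minus R3, R2; andi R0, $1438564

off 0x10: read cc 70 00 00 as big → 0xcc700000
  opcode bits[31:24]=0xcc: str/RR
  [23:22] rd=1 = R1
  [21:20] rs=3 = R3
off 0x14: read d7 00 00 00 as big → 0xd7000000
  opcode bits[31:24]=0xd7: eor/RR
  [23:22] rd=0 = R0
  [21:20] rs=0 = R0
off 0x18: read ee e0 00 00 as big → 0xeee00000
  opcode bits[31:24]=0xee: minus/RR
  [23:22] rd=3 = R3
  [21:20] rs=2 = R2
off 0x1c: read 57 15 f3 64 as big → 0x5715f364
  opcode bits[31:24]=0x57: andi/RI
  [23:22] rd=0 = R0
  [21:0] imm=1438564 = $1438564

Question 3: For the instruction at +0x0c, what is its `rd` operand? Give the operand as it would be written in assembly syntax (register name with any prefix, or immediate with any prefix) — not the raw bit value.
@+0c  big-endian(57 ec 62 92) = 0x57ec6292
  op=0x57ec6292>>24=0x57 ⇒ andi (RI)
  rd: (w>>22)&0x3=0x3 → R3
  imm: (w>>0)&0x3fffff=0x2c6292 → $2908818

R3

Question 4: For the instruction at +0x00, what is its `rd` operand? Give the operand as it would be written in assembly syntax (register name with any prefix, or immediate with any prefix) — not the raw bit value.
off 0x00: read 57 db d4 71 as big → 0x57dbd471
  op=0x57dbd471>>24=0x57 ⇒ andi (RI)
  rd: (w>>22)&0x3=0x3 → R3
  imm: (w>>0)&0x3fffff=0x1bd471 → $1823857

R3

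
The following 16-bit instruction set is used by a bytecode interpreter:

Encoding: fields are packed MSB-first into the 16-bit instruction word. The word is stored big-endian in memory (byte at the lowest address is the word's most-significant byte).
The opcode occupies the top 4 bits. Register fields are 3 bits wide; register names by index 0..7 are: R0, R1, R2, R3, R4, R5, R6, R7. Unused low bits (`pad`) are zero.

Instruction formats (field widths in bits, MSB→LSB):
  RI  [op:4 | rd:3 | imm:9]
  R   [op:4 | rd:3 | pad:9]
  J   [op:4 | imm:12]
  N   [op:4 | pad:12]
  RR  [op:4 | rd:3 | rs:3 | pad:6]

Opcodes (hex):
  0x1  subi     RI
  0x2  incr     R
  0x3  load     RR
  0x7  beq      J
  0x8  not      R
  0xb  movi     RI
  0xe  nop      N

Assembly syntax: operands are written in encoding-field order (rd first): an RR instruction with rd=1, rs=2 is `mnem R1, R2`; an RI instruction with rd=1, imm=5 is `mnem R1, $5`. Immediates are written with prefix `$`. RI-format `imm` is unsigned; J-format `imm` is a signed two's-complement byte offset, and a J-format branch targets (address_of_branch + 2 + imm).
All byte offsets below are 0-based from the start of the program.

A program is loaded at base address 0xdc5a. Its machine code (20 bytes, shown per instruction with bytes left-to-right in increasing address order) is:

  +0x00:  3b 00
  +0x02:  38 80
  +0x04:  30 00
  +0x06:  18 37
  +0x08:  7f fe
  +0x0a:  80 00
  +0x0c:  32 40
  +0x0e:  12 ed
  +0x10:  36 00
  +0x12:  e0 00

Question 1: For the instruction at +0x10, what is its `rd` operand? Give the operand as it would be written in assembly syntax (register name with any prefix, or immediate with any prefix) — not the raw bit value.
R3

@+10  big-endian(36 00) = 0x3600
  opcode bits[15:12]=0x3: load/RR
  rd@[11:9]=0x3 ⇒ R3
  rs@[8:6]=0x0 ⇒ R0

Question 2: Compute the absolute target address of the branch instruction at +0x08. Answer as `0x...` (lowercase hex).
+0x08: 7f fe ⇒ word 0x7ffe (big)
  op=0x7ffe>>12=0x7 ⇒ beq (J)
  [11:0] imm=4094 (s12→-2) = $-2
  target = base 0xdc5a + off 0x08 + 2 + imm -2 = 0xdc62

0xdc62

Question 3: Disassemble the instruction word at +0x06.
+0x06: 18 37 ⇒ word 0x1837 (big)
  top 4b → 0x1 → subi [RI]
  rd@[11:9]=0x4 ⇒ R4
  imm@[8:0]=0x37 ⇒ $55

subi R4, $55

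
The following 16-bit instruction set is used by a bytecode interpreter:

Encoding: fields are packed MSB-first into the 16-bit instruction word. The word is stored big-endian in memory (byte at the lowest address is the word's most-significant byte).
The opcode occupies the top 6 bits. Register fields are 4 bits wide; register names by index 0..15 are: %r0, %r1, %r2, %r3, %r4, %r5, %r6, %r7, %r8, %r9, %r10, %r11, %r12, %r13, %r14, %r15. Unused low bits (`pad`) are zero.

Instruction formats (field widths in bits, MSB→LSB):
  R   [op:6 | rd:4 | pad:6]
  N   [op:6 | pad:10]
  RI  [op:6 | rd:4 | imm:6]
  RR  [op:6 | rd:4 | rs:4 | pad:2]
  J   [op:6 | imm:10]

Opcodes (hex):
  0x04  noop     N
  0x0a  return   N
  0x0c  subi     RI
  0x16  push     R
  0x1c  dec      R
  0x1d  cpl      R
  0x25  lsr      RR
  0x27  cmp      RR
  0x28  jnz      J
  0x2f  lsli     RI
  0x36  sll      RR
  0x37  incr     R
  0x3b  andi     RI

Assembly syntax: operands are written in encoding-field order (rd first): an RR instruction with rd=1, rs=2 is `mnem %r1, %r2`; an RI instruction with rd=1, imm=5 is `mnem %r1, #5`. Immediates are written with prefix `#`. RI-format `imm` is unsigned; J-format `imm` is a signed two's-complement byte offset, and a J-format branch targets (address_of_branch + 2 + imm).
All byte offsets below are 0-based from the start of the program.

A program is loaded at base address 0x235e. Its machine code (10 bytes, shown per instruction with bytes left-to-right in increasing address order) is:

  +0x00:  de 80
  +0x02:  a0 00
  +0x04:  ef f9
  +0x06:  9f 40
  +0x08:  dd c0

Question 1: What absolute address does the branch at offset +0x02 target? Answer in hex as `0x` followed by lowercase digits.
0x2362

@+02  big-endian(a0 00) = 0xa000
  op=0xa000>>10=0x28 ⇒ jnz (J)
  imm: (w>>0)&0x3ff=0x0 → #0
  target = base 0x235e + off 0x02 + 2 + imm 0 = 0x2362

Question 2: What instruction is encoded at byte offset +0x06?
cmp %r13, %r0

@+06  big-endian(9f 40) = 0x9f40
  top 6b → 0x27 → cmp [RR]
  rd@[9:6]=0xd ⇒ %r13
  rs@[5:2]=0x0 ⇒ %r0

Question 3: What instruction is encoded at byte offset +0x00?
incr %r10

off 0x00: read de 80 as big → 0xde80
  opcode bits[15:10]=0x37: incr/R
  [9:6] rd=10 = %r10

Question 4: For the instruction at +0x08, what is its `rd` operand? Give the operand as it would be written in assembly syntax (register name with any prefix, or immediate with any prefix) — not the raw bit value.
%r7

+0x08: dd c0 ⇒ word 0xddc0 (big)
  top 6b → 0x37 → incr [R]
  [9:6] rd=7 = %r7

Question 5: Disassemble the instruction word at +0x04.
[04] ef f9 → 0xeff9
  top 6b → 0x3b → andi [RI]
  rd@[9:6]=0xf ⇒ %r15
  imm@[5:0]=0x39 ⇒ #57

andi %r15, #57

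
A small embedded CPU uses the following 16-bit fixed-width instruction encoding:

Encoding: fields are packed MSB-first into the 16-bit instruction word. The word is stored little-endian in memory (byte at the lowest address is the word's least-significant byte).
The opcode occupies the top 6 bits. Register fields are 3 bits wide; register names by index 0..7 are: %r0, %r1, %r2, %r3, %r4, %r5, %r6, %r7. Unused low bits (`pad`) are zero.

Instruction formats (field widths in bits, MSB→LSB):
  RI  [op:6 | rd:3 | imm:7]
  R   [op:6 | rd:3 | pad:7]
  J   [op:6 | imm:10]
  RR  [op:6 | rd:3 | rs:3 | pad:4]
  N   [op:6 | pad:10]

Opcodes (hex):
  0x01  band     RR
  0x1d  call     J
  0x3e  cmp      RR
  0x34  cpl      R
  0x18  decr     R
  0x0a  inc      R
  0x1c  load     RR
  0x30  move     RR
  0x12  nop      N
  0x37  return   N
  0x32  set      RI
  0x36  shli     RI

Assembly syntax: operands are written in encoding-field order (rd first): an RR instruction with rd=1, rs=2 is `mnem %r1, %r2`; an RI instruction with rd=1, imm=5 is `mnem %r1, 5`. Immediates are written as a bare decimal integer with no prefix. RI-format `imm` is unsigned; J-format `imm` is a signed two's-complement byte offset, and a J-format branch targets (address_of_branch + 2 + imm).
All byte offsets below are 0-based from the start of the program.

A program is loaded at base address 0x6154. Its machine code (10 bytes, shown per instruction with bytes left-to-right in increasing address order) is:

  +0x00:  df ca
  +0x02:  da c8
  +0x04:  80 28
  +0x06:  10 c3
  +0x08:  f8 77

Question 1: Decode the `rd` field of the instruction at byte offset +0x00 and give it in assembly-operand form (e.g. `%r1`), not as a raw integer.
%r5

[00] df ca → 0xcadf
  top 6b → 0x32 → set [RI]
  [9:7] rd=5 = %r5
  [6:0] imm=95 = 95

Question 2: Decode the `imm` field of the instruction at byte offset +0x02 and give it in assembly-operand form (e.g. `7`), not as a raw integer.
@+02  little-endian(da c8) = 0xc8da
  op=0xc8da>>10=0x32 ⇒ set (RI)
  rd: (w>>7)&0x7=0x1 → %r1
  imm: (w>>0)&0x7f=0x5a → 90

90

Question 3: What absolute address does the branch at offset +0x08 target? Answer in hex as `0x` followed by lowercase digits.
[08] f8 77 → 0x77f8
  op=0x77f8>>10=0x1d ⇒ call (J)
  imm: (w>>0)&0x3ff=0x3f8 (s10→-8) → -8
  target = base 0x6154 + off 0x08 + 2 + imm -8 = 0x6156

0x6156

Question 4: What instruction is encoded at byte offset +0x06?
move %r6, %r1

[06] 10 c3 → 0xc310
  op=0xc310>>10=0x30 ⇒ move (RR)
  [9:7] rd=6 = %r6
  [6:4] rs=1 = %r1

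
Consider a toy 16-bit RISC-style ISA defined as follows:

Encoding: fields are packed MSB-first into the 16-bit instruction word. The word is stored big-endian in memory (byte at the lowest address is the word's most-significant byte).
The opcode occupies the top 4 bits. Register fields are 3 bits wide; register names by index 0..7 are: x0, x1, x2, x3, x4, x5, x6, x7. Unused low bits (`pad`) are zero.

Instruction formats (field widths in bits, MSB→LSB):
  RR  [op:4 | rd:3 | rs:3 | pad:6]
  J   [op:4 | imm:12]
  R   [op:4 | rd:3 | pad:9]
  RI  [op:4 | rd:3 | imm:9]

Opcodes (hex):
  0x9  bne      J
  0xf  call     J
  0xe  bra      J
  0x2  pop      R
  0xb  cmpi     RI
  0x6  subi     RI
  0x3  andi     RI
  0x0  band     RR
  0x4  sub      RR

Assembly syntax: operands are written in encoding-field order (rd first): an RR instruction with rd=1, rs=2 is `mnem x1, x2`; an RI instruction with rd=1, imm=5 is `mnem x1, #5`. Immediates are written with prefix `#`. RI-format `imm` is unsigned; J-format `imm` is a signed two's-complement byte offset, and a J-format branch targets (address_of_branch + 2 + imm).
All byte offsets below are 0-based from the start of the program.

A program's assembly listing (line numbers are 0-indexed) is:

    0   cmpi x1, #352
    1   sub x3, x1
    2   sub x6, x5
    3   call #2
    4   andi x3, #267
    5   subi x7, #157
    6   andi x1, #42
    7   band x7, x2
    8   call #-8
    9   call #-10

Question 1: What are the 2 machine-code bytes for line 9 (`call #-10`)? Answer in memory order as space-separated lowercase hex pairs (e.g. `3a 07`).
ff f6

9. call fields op=0xf:4|imm=-10:12 → word fff6h → ff f6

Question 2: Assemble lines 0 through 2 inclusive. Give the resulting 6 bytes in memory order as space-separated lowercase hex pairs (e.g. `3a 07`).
b3 60 46 40 4d 40

L0: cmpi op=0xb:4|rd=1:3|imm=352:9 ⇒ 0xb360 ⇒ big b3 60
L1: sub op=0x4:4|rd=3:3|rs=1:3|pad=0:6 ⇒ 0x4640 ⇒ big 46 40
L2: sub op=0x4:4|rd=6:3|rs=5:3|pad=0:6 ⇒ 0x4d40 ⇒ big 4d 40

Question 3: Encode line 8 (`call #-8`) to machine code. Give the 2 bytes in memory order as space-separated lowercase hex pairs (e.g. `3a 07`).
L8: call op=0xf:4|imm=-8:12 ⇒ 0xfff8 ⇒ big ff f8

ff f8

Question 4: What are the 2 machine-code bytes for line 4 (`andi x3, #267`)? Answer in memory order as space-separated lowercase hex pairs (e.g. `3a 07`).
37 0b

L4: andi op=0x3:4|rd=3:3|imm=267:9 ⇒ 0x370b ⇒ big 37 0b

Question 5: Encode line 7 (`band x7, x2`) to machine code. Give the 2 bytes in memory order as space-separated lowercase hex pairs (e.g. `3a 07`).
L7: band op=0x0:4|rd=7:3|rs=2:3|pad=0:6 ⇒ 0x0e80 ⇒ big 0e 80

0e 80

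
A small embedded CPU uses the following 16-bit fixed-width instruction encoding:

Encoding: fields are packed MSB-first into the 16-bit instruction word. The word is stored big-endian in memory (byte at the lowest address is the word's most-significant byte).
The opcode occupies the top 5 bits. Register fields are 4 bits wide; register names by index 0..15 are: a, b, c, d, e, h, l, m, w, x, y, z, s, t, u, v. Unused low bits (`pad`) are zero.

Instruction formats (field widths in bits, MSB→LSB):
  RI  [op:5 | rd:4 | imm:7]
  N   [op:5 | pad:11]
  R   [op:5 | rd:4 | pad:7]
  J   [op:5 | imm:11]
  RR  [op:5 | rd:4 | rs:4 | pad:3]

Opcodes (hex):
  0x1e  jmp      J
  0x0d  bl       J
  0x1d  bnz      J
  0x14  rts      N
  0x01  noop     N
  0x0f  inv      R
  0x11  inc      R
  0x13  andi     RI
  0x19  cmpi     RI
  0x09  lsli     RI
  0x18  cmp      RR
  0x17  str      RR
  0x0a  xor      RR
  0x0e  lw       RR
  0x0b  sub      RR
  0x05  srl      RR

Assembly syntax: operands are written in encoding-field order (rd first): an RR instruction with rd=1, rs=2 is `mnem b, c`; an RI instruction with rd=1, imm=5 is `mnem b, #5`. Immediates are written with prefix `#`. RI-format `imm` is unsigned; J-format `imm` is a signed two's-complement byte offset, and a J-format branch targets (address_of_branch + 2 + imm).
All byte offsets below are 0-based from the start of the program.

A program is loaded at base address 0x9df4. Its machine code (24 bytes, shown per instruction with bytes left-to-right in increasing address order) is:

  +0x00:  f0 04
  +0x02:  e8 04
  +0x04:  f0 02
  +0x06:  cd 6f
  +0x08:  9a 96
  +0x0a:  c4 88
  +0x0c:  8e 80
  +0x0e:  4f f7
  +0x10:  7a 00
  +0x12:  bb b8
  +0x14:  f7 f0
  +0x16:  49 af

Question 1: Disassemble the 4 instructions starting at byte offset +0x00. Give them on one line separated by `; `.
[00] f0 04 → 0xf004
  op=0xf004>>11=0x1e ⇒ jmp (J)
  imm: (w>>0)&0x7ff=0x4 → #4
[02] e8 04 → 0xe804
  op=0xe804>>11=0x1d ⇒ bnz (J)
  imm: (w>>0)&0x7ff=0x4 → #4
[04] f0 02 → 0xf002
  op=0xf002>>11=0x1e ⇒ jmp (J)
  imm: (w>>0)&0x7ff=0x2 → #2
[06] cd 6f → 0xcd6f
  op=0xcd6f>>11=0x19 ⇒ cmpi (RI)
  rd: (w>>7)&0xf=0xa → y
  imm: (w>>0)&0x7f=0x6f → #111

jmp #4; bnz #4; jmp #2; cmpi y, #111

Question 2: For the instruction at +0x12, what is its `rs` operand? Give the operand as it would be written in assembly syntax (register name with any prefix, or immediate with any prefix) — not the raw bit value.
@+12  big-endian(bb b8) = 0xbbb8
  op=0xbbb8>>11=0x17 ⇒ str (RR)
  [10:7] rd=7 = m
  [6:3] rs=7 = m

m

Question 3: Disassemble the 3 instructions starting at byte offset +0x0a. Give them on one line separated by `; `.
@+0a  big-endian(c4 88) = 0xc488
  opcode bits[15:11]=0x18: cmp/RR
  rd: (w>>7)&0xf=0x9 → x
  rs: (w>>3)&0xf=0x1 → b
@+0c  big-endian(8e 80) = 0x8e80
  opcode bits[15:11]=0x11: inc/R
  rd: (w>>7)&0xf=0xd → t
@+0e  big-endian(4f f7) = 0x4ff7
  opcode bits[15:11]=0x9: lsli/RI
  rd: (w>>7)&0xf=0xf → v
  imm: (w>>0)&0x7f=0x77 → #119

cmp x, b; inc t; lsli v, #119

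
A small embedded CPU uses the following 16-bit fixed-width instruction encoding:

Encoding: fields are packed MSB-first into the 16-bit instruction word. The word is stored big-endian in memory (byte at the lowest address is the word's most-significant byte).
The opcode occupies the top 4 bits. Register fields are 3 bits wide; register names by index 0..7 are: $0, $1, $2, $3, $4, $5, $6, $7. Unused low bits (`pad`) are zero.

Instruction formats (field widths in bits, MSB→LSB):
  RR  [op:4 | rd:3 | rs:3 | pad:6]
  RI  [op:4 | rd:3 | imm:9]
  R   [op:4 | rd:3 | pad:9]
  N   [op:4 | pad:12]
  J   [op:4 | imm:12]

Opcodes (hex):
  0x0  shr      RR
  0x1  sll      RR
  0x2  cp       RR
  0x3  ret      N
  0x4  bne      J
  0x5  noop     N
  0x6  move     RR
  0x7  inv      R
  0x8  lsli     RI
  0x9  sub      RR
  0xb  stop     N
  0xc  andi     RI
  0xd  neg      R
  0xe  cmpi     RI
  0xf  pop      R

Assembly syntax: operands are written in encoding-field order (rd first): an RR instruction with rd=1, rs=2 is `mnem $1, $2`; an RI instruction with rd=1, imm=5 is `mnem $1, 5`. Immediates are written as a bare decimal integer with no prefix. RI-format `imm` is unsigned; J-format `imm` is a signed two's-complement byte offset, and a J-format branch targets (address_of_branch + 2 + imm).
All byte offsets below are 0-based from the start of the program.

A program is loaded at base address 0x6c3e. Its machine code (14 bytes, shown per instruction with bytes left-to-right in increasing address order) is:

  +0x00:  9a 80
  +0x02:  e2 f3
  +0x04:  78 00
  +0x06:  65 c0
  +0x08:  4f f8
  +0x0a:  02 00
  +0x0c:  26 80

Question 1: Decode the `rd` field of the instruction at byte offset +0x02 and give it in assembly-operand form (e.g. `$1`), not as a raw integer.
@+02  big-endian(e2 f3) = 0xe2f3
  top 4b → 0xe → cmpi [RI]
  [11:9] rd=1 = $1
  [8:0] imm=243 = 243

$1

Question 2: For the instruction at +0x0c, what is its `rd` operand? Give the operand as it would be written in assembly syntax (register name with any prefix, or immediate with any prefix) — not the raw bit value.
$3

+0x0c: 26 80 ⇒ word 0x2680 (big)
  top 4b → 0x2 → cp [RR]
  rd: (w>>9)&0x7=0x3 → $3
  rs: (w>>6)&0x7=0x2 → $2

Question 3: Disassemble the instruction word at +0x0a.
shr $1, $0

off 0x0a: read 02 00 as big → 0x0200
  op=0x0200>>12=0x0 ⇒ shr (RR)
  rd@[11:9]=0x1 ⇒ $1
  rs@[8:6]=0x0 ⇒ $0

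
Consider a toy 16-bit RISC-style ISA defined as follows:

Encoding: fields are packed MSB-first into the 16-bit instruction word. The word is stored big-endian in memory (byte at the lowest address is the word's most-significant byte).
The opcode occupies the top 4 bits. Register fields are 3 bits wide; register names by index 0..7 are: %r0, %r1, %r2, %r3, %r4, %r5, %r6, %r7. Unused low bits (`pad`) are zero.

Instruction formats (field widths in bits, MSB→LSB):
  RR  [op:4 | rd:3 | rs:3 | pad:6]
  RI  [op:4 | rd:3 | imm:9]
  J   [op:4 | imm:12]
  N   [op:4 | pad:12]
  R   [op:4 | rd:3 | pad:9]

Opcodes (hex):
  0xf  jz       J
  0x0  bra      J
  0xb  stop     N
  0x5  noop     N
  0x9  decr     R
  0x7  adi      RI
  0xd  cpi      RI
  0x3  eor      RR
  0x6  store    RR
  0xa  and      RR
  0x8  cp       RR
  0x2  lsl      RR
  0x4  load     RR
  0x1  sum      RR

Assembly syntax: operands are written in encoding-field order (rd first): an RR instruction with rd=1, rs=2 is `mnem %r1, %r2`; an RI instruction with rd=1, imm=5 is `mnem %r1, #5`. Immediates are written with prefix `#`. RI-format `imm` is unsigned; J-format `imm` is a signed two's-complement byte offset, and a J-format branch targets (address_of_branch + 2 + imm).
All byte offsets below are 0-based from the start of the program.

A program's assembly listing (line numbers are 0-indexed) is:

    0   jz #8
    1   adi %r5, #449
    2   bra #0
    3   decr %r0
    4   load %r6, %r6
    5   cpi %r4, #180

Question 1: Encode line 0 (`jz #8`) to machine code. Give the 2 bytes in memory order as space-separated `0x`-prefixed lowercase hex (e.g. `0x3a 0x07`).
0xf0 0x08

L0: jz op=0xf:4|imm=8:12 ⇒ 0xf008 ⇒ big f0 08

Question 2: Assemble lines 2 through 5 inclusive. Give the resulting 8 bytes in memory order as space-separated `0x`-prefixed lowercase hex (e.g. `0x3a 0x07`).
2. bra fields op=0x0:4|imm=0:12 → word 0000h → 00 00
3. decr fields op=0x9:4|rd=0:3|pad=0:9 → word 9000h → 90 00
4. load fields op=0x4:4|rd=6:3|rs=6:3|pad=0:6 → word 4d80h → 4d 80
5. cpi fields op=0xd:4|rd=4:3|imm=180:9 → word d8b4h → d8 b4

0x00 0x00 0x90 0x00 0x4d 0x80 0xd8 0xb4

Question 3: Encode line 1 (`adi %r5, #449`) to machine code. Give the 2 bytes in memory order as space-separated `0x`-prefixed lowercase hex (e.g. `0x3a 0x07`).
line 1 (adi): pack op=0x7:4|rd=5:3|imm=449:9 = 0x7bc1; big→ 7b c1

0x7b 0xc1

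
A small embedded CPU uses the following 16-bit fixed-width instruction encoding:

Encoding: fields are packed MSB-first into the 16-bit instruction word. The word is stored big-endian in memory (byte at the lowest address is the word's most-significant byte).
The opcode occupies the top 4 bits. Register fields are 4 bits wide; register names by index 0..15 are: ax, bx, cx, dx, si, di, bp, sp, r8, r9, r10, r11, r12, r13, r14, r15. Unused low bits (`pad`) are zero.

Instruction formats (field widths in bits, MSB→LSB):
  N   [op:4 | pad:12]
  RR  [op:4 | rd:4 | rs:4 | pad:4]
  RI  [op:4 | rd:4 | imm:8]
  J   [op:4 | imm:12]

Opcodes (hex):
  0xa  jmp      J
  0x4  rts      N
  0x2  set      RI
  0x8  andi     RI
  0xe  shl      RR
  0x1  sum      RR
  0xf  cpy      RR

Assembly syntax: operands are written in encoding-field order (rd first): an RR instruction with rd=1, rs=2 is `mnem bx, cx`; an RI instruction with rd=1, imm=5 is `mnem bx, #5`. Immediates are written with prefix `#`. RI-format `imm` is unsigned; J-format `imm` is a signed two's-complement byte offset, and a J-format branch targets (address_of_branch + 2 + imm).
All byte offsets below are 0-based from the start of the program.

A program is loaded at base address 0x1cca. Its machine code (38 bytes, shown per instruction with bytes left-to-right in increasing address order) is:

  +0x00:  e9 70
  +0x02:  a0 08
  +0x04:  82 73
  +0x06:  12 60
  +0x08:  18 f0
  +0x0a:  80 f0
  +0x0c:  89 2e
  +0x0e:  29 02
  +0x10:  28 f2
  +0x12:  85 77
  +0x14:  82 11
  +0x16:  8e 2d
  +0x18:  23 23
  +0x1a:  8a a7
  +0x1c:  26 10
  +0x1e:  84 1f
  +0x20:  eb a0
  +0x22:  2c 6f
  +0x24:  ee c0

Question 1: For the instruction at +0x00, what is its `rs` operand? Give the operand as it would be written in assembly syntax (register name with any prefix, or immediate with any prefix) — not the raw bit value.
[00] e9 70 → 0xe970
  opcode bits[15:12]=0xe: shl/RR
  rd: (w>>8)&0xf=0x9 → r9
  rs: (w>>4)&0xf=0x7 → sp

sp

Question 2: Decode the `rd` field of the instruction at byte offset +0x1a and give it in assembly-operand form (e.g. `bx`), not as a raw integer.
r10

@+1a  big-endian(8a a7) = 0x8aa7
  top 4b → 0x8 → andi [RI]
  rd: (w>>8)&0xf=0xa → r10
  imm: (w>>0)&0xff=0xa7 → #167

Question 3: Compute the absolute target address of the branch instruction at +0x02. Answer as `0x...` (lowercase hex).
0x1cd6

[02] a0 08 → 0xa008
  top 4b → 0xa → jmp [J]
  imm@[11:0]=0x8 ⇒ #8
  target = base 0x1cca + off 0x02 + 2 + imm 8 = 0x1cd6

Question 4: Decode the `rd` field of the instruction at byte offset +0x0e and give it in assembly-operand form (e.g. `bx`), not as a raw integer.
[0e] 29 02 → 0x2902
  op=0x2902>>12=0x2 ⇒ set (RI)
  rd: (w>>8)&0xf=0x9 → r9
  imm: (w>>0)&0xff=0x2 → #2

r9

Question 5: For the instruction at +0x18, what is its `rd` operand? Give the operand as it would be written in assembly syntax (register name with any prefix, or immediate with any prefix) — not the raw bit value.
dx

+0x18: 23 23 ⇒ word 0x2323 (big)
  op=0x2323>>12=0x2 ⇒ set (RI)
  [11:8] rd=3 = dx
  [7:0] imm=35 = #35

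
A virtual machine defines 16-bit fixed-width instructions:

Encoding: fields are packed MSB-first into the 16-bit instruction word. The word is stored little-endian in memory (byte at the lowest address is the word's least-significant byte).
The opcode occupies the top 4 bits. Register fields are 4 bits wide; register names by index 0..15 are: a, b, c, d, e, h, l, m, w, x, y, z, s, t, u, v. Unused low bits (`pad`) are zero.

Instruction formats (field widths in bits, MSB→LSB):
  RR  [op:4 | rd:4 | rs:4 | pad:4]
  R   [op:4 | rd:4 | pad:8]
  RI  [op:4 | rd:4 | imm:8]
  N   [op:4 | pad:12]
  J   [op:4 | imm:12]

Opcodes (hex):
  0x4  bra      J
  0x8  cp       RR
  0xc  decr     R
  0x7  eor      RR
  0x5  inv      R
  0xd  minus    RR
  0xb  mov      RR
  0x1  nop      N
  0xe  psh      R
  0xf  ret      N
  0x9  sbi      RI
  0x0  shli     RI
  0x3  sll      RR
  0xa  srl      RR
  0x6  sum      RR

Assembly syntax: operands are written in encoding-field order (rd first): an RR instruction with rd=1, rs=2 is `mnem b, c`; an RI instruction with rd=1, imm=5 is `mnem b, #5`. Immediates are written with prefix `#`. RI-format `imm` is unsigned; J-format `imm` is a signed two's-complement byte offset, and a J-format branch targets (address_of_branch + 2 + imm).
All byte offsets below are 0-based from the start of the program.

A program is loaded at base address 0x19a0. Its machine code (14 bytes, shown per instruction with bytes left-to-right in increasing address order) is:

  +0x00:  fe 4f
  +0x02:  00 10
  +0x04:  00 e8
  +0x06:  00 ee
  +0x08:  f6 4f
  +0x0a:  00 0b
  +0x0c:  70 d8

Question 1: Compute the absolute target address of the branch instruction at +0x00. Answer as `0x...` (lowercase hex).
[00] fe 4f → 0x4ffe
  op=0x4ffe>>12=0x4 ⇒ bra (J)
  imm: (w>>0)&0xfff=0xffe (s12→-2) → #-2
  target = base 0x19a0 + off 0x00 + 2 + imm -2 = 0x19a0

0x19a0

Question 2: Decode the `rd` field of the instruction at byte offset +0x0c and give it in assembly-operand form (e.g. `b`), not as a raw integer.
+0x0c: 70 d8 ⇒ word 0xd870 (little)
  opcode bits[15:12]=0xd: minus/RR
  [11:8] rd=8 = w
  [7:4] rs=7 = m

w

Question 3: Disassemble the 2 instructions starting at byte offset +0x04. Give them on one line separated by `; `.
+0x04: 00 e8 ⇒ word 0xe800 (little)
  top 4b → 0xe → psh [R]
  rd@[11:8]=0x8 ⇒ w
+0x06: 00 ee ⇒ word 0xee00 (little)
  top 4b → 0xe → psh [R]
  rd@[11:8]=0xe ⇒ u

psh w; psh u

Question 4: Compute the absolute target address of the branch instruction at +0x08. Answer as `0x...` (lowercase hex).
off 0x08: read f6 4f as little → 0x4ff6
  opcode bits[15:12]=0x4: bra/J
  [11:0] imm=4086 (s12→-10) = #-10
  target = base 0x19a0 + off 0x08 + 2 + imm -10 = 0x19a0

0x19a0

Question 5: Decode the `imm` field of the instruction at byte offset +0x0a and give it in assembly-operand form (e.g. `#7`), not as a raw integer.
#0

off 0x0a: read 00 0b as little → 0x0b00
  op=0x0b00>>12=0x0 ⇒ shli (RI)
  rd@[11:8]=0xb ⇒ z
  imm@[7:0]=0x0 ⇒ #0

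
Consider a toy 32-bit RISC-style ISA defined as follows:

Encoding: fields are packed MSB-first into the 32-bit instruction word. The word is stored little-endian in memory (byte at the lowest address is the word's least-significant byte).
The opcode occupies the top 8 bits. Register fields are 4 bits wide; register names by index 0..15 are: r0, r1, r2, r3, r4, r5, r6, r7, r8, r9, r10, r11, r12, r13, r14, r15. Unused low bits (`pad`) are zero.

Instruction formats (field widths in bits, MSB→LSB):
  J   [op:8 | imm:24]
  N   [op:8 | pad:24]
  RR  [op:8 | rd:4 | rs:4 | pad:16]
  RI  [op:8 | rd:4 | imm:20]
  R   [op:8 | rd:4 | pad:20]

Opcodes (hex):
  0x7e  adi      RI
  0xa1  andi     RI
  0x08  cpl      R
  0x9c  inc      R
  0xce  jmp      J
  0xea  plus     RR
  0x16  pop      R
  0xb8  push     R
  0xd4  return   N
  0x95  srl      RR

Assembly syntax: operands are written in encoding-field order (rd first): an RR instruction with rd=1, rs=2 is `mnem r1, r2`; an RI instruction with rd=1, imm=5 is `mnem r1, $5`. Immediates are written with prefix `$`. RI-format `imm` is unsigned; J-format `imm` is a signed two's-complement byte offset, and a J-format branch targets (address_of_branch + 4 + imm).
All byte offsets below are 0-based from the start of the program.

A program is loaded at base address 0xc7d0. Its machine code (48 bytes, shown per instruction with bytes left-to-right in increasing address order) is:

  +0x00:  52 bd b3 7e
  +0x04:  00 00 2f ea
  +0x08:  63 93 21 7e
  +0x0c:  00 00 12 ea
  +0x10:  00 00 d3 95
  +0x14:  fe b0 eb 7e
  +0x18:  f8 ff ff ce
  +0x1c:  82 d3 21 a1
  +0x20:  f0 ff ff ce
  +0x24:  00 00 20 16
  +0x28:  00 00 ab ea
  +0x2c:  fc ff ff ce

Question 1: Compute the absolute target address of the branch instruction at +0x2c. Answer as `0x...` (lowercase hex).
off 0x2c: read fc ff ff ce as little → 0xcefffffc
  top 8b → 0xce → jmp [J]
  [23:0] imm=16777212 (s24→-4) = $-4
  target = base 0xc7d0 + off 0x2c + 4 + imm -4 = 0xc7fc

0xc7fc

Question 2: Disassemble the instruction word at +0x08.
adi r2, $103267

off 0x08: read 63 93 21 7e as little → 0x7e219363
  op=0x7e219363>>24=0x7e ⇒ adi (RI)
  [23:20] rd=2 = r2
  [19:0] imm=103267 = $103267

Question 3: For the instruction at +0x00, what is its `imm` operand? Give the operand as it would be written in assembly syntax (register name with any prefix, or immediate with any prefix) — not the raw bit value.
[00] 52 bd b3 7e → 0x7eb3bd52
  opcode bits[31:24]=0x7e: adi/RI
  [23:20] rd=11 = r11
  [19:0] imm=245074 = $245074

$245074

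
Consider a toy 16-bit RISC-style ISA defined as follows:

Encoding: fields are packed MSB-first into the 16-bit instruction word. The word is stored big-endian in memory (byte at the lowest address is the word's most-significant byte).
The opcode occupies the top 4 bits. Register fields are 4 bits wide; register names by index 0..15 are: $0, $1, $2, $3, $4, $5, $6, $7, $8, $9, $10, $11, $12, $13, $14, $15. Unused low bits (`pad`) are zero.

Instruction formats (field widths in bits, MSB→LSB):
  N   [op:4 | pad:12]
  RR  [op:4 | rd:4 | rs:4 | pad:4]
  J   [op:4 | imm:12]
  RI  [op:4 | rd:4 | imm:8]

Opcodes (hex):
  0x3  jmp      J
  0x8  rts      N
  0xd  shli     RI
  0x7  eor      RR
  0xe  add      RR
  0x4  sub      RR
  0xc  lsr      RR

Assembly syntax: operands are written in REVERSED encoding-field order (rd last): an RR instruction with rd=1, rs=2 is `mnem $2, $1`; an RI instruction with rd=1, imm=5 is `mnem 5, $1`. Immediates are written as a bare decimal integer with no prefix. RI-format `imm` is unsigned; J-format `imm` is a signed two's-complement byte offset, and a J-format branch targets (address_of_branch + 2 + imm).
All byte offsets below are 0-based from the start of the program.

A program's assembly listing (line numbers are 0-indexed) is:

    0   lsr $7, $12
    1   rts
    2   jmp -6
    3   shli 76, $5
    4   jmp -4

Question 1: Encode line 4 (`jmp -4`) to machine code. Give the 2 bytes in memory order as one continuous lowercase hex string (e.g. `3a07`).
3ffc

line 4 (jmp): pack op=0x3:4|imm=-4:12 = 0x3ffc; big→ 3f fc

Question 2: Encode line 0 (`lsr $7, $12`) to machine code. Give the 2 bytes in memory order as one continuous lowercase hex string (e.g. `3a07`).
0. lsr fields op=0xc:4|rd=12:4|rs=7:4|pad=0:4 → word cc70h → cc 70

cc70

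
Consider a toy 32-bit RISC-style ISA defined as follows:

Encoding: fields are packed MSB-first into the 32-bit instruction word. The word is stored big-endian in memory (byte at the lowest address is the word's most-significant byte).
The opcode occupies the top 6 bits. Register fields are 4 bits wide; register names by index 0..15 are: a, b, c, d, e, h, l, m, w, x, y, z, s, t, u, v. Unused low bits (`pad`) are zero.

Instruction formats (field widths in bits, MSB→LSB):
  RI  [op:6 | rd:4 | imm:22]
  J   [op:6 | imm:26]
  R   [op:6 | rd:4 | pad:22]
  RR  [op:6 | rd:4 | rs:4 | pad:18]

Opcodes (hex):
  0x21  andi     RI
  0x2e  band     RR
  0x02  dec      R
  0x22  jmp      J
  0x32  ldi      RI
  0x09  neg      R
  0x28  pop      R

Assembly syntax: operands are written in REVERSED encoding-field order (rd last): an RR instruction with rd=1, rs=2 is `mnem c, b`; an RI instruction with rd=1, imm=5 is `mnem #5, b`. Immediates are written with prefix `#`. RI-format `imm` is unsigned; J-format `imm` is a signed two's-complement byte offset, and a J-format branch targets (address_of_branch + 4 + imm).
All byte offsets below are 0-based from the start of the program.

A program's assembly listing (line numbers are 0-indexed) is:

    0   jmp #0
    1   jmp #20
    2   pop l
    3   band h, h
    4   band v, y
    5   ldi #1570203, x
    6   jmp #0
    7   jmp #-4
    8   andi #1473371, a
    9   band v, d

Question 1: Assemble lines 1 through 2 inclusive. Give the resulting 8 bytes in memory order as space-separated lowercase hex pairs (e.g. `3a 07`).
line 1 (jmp): pack op=0x22:6|imm=20:26 = 0x88000014; big→ 88 00 00 14
line 2 (pop): pack op=0x28:6|rd=6:4|pad=0:22 = 0xa1800000; big→ a1 80 00 00

88 00 00 14 a1 80 00 00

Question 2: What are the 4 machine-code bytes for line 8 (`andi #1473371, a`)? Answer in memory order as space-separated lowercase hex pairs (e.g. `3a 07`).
84 16 7b 5b

line 8 (andi): pack op=0x21:6|rd=0:4|imm=1473371:22 = 0x84167b5b; big→ 84 16 7b 5b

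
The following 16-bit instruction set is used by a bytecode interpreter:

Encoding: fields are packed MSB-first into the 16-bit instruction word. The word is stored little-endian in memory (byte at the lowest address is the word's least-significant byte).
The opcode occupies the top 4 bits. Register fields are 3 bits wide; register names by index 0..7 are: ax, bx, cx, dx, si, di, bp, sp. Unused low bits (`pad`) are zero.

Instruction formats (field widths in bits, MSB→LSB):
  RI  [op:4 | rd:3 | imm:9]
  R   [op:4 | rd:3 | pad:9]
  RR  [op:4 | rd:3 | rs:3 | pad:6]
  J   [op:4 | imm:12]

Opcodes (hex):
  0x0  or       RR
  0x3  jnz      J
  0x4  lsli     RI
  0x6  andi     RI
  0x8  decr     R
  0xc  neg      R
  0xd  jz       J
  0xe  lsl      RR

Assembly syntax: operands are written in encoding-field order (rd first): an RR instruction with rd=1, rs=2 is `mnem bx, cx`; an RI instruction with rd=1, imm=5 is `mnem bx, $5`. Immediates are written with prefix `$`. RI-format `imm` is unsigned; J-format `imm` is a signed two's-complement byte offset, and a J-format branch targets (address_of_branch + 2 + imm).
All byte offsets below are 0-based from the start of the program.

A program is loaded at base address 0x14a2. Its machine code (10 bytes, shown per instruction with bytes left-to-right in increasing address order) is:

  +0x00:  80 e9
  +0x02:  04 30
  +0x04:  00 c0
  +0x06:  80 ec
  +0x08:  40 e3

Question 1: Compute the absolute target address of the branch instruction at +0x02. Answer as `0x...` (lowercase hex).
@+02  little-endian(04 30) = 0x3004
  opcode bits[15:12]=0x3: jnz/J
  imm: (w>>0)&0xfff=0x4 → $4
  target = base 0x14a2 + off 0x02 + 2 + imm 4 = 0x14aa

0x14aa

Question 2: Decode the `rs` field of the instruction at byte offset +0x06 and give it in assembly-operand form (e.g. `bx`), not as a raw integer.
cx

@+06  little-endian(80 ec) = 0xec80
  opcode bits[15:12]=0xe: lsl/RR
  rd@[11:9]=0x6 ⇒ bp
  rs@[8:6]=0x2 ⇒ cx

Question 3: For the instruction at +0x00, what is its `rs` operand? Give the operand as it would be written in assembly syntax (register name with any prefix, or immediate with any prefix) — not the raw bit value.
off 0x00: read 80 e9 as little → 0xe980
  opcode bits[15:12]=0xe: lsl/RR
  rd: (w>>9)&0x7=0x4 → si
  rs: (w>>6)&0x7=0x6 → bp

bp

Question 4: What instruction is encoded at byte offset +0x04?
off 0x04: read 00 c0 as little → 0xc000
  opcode bits[15:12]=0xc: neg/R
  rd: (w>>9)&0x7=0x0 → ax

neg ax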